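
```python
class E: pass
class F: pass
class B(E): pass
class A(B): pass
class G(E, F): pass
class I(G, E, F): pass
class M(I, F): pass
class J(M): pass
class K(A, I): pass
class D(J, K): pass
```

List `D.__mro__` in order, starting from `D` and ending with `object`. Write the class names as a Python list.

L[D] = D + merge(L[J], L[K], [J K])
  take J:  [J M I G E F object] + [K A B I G E F object] + [J K]
  take M:  [M I G E F object] + [K A B I G E F object] + [K]
  take K:  [I G E F object] + [K A B I G E F object] + [K]
  take A:  [I G E F object] + [A B I G E F object]
  take B:  [I G E F object] + [B I G E F object]
  take I:  [I G E F object] + [I G E F object]
  take G:  [G E F object] + [G E F object]
  take E:  [E F object] + [E F object]
  take F:  [F object] + [F object]
  take object:  [object] + [object]

[D, J, M, K, A, B, I, G, E, F, object]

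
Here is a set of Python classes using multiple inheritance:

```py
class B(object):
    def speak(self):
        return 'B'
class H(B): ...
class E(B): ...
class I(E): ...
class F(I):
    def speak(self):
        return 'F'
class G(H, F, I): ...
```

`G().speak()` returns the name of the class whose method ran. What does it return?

F

L[G] = G + merge(L[H], L[F], L[I], [H F I])
  take H:  [H B object] + [F I E B object] + [I E B object] + [H F I]
  take F:  [B object] + [F I E B object] + [I E B object] + [F I]
  take I:  [B object] + [I E B object] + [I E B object] + [I]
  take E:  [B object] + [E B object] + [E B object]
  take B:  [B object] + [B object] + [B object]
  take object:  [object] + [object] + [object]
MRO: G H F I E B object
speak is defined in: B, F. First along the MRO is F.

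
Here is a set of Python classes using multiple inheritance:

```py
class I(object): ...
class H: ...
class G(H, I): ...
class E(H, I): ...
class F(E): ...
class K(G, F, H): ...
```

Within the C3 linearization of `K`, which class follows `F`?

E

L[K] = K + merge(L[G], L[F], L[H], [G F H])
  take G:  [G H I object] + [F E H I object] + [H object] + [G F H]
  take F:  [H I object] + [F E H I object] + [H object] + [F H]
  take E:  [H I object] + [E H I object] + [H object] + [H]
  take H:  [H I object] + [H I object] + [H object] + [H]
  take I:  [I object] + [I object] + [object]
  take object:  [object] + [object] + [object]
MRO: K G F E H I object
F is at position 2; next is E.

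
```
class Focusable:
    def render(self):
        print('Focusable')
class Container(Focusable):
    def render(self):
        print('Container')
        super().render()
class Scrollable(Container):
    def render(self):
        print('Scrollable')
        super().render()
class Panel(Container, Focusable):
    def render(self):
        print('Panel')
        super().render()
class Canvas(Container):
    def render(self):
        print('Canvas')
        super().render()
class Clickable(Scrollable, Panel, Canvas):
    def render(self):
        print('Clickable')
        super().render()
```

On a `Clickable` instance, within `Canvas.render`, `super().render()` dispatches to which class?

Container

L[Clickable] = Clickable + merge(L[Scrollable], L[Panel], L[Canvas], [Scrollable Panel Canvas])
  take Scrollable:  [Scrollable Container Focusable object] + [Panel Container Focusable object] + [Canvas Container Focusable object] + [Scrollable Panel Canvas]
  take Panel:  [Container Focusable object] + [Panel Container Focusable object] + [Canvas Container Focusable object] + [Panel Canvas]
  take Canvas:  [Container Focusable object] + [Container Focusable object] + [Canvas Container Focusable object] + [Canvas]
  take Container:  [Container Focusable object] + [Container Focusable object] + [Container Focusable object]
  take Focusable:  [Focusable object] + [Focusable object] + [Focusable object]
  take object:  [object] + [object] + [object]
MRO: Clickable Scrollable Panel Canvas Container Focusable object
super() in Canvas.render on a Clickable instance goes to the class after Canvas in Clickable's MRO: Container.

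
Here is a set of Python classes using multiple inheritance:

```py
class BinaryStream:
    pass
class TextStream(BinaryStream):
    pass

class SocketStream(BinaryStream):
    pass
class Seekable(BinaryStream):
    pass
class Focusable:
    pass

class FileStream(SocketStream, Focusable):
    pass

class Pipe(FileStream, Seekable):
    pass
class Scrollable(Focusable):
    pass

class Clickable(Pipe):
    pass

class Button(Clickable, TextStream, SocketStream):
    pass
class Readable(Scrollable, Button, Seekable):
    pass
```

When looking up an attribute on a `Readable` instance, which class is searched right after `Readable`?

Scrollable

L[Readable] = Readable + merge(L[Scrollable], L[Button], L[Seekable], [Scrollable Button Seekable])
  take Scrollable:  [Scrollable Focusable object] + [Button Clickable Pipe FileStream TextStream SocketStream Seekable BinaryStream Focusable object] + [Seekable BinaryStream object] + [Scrollable Button Seekable]
  take Button:  [Focusable object] + [Button Clickable Pipe FileStream TextStream SocketStream Seekable BinaryStream Focusable object] + [Seekable BinaryStream object] + [Button Seekable]
  take Clickable:  [Focusable object] + [Clickable Pipe FileStream TextStream SocketStream Seekable BinaryStream Focusable object] + [Seekable BinaryStream object] + [Seekable]
  take Pipe:  [Focusable object] + [Pipe FileStream TextStream SocketStream Seekable BinaryStream Focusable object] + [Seekable BinaryStream object] + [Seekable]
  take FileStream:  [Focusable object] + [FileStream TextStream SocketStream Seekable BinaryStream Focusable object] + [Seekable BinaryStream object] + [Seekable]
  take TextStream:  [Focusable object] + [TextStream SocketStream Seekable BinaryStream Focusable object] + [Seekable BinaryStream object] + [Seekable]
  take SocketStream:  [Focusable object] + [SocketStream Seekable BinaryStream Focusable object] + [Seekable BinaryStream object] + [Seekable]
  take Seekable:  [Focusable object] + [Seekable BinaryStream Focusable object] + [Seekable BinaryStream object] + [Seekable]
  take BinaryStream:  [Focusable object] + [BinaryStream Focusable object] + [BinaryStream object]
  take Focusable:  [Focusable object] + [Focusable object] + [object]
  take object:  [object] + [object] + [object]
MRO: Readable Scrollable Button Clickable Pipe FileStream TextStream SocketStream Seekable BinaryStream Focusable object
Readable is at position 0; next is Scrollable.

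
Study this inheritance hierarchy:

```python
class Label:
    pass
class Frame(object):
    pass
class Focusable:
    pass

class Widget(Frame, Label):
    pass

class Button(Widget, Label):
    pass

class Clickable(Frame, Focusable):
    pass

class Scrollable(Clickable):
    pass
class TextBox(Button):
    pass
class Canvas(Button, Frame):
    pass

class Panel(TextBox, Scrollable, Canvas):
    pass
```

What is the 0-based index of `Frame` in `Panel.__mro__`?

7

L[Panel] = Panel + merge(L[TextBox], L[Scrollable], L[Canvas], [TextBox Scrollable Canvas])
  take TextBox:  [TextBox Button Widget Frame Label object] + [Scrollable Clickable Frame Focusable object] + [Canvas Button Widget Frame Label object] + [TextBox Scrollable Canvas]
  take Scrollable:  [Button Widget Frame Label object] + [Scrollable Clickable Frame Focusable object] + [Canvas Button Widget Frame Label object] + [Scrollable Canvas]
  take Clickable:  [Button Widget Frame Label object] + [Clickable Frame Focusable object] + [Canvas Button Widget Frame Label object] + [Canvas]
  take Canvas:  [Button Widget Frame Label object] + [Frame Focusable object] + [Canvas Button Widget Frame Label object] + [Canvas]
  take Button:  [Button Widget Frame Label object] + [Frame Focusable object] + [Button Widget Frame Label object]
  take Widget:  [Widget Frame Label object] + [Frame Focusable object] + [Widget Frame Label object]
  take Frame:  [Frame Label object] + [Frame Focusable object] + [Frame Label object]
  take Label:  [Label object] + [Focusable object] + [Label object]
  take Focusable:  [object] + [Focusable object] + [object]
  take object:  [object] + [object] + [object]
MRO: Panel TextBox Scrollable Clickable Canvas Button Widget Frame Label Focusable object
Frame sits at index 7.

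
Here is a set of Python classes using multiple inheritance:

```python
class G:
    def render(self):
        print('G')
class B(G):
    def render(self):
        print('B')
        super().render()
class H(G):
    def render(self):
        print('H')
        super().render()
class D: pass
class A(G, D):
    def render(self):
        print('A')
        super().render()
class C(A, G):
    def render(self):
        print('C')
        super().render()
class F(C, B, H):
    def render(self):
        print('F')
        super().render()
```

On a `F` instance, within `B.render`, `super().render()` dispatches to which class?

H

L[F] = F + merge(L[C], L[B], L[H], [C B H])
  take C:  [C A G D object] + [B G object] + [H G object] + [C B H]
  take A:  [A G D object] + [B G object] + [H G object] + [B H]
  take B:  [G D object] + [B G object] + [H G object] + [B H]
  take H:  [G D object] + [G object] + [H G object] + [H]
  take G:  [G D object] + [G object] + [G object]
  take D:  [D object] + [object] + [object]
  take object:  [object] + [object] + [object]
MRO: F C A B H G D object
super() in B.render on a F instance goes to the class after B in F's MRO: H.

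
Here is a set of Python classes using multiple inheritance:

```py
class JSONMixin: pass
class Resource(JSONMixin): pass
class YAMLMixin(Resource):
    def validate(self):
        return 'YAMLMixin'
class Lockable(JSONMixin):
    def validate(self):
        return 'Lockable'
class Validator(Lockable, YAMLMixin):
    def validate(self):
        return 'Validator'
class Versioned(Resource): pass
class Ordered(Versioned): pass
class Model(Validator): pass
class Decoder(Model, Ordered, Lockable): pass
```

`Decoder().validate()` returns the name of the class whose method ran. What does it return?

L[Decoder] = Decoder + merge(L[Model], L[Ordered], L[Lockable], [Model Ordered Lockable])
  take Model:  [Model Validator Lockable YAMLMixin Resource JSONMixin object] + [Ordered Versioned Resource JSONMixin object] + [Lockable JSONMixin object] + [Model Ordered Lockable]
  take Validator:  [Validator Lockable YAMLMixin Resource JSONMixin object] + [Ordered Versioned Resource JSONMixin object] + [Lockable JSONMixin object] + [Ordered Lockable]
  take Ordered:  [Lockable YAMLMixin Resource JSONMixin object] + [Ordered Versioned Resource JSONMixin object] + [Lockable JSONMixin object] + [Ordered Lockable]
  take Lockable:  [Lockable YAMLMixin Resource JSONMixin object] + [Versioned Resource JSONMixin object] + [Lockable JSONMixin object] + [Lockable]
  take YAMLMixin:  [YAMLMixin Resource JSONMixin object] + [Versioned Resource JSONMixin object] + [JSONMixin object]
  take Versioned:  [Resource JSONMixin object] + [Versioned Resource JSONMixin object] + [JSONMixin object]
  take Resource:  [Resource JSONMixin object] + [Resource JSONMixin object] + [JSONMixin object]
  take JSONMixin:  [JSONMixin object] + [JSONMixin object] + [JSONMixin object]
  take object:  [object] + [object] + [object]
MRO: Decoder Model Validator Ordered Lockable YAMLMixin Versioned Resource JSONMixin object
validate is defined in: Lockable, Validator, YAMLMixin. First along the MRO is Validator.

Validator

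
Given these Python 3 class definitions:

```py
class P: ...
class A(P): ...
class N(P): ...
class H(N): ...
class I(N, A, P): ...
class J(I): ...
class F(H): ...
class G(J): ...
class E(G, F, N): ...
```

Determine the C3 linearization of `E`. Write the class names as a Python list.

[E, G, J, I, F, H, N, A, P, object]

L[E] = E + merge(L[G], L[F], L[N], [G F N])
  take G:  [G J I N A P object] + [F H N P object] + [N P object] + [G F N]
  take J:  [J I N A P object] + [F H N P object] + [N P object] + [F N]
  take I:  [I N A P object] + [F H N P object] + [N P object] + [F N]
  take F:  [N A P object] + [F H N P object] + [N P object] + [F N]
  take H:  [N A P object] + [H N P object] + [N P object] + [N]
  take N:  [N A P object] + [N P object] + [N P object] + [N]
  take A:  [A P object] + [P object] + [P object]
  take P:  [P object] + [P object] + [P object]
  take object:  [object] + [object] + [object]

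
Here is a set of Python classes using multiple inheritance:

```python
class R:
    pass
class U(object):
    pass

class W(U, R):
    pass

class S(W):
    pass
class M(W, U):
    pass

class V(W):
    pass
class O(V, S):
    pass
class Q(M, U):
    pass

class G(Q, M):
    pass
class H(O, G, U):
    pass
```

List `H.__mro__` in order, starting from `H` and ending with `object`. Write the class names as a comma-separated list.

H, O, V, S, G, Q, M, W, U, R, object

L[H] = H + merge(L[O], L[G], L[U], [O G U])
  take O:  [O V S W U R object] + [G Q M W U R object] + [U object] + [O G U]
  take V:  [V S W U R object] + [G Q M W U R object] + [U object] + [G U]
  take S:  [S W U R object] + [G Q M W U R object] + [U object] + [G U]
  take G:  [W U R object] + [G Q M W U R object] + [U object] + [G U]
  take Q:  [W U R object] + [Q M W U R object] + [U object] + [U]
  take M:  [W U R object] + [M W U R object] + [U object] + [U]
  take W:  [W U R object] + [W U R object] + [U object] + [U]
  take U:  [U R object] + [U R object] + [U object] + [U]
  take R:  [R object] + [R object] + [object]
  take object:  [object] + [object] + [object]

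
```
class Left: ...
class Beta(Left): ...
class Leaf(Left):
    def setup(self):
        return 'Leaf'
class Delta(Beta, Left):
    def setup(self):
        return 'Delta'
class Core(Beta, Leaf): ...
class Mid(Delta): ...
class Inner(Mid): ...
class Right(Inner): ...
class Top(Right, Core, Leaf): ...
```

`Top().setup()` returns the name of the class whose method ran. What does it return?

Delta

L[Top] = Top + merge(L[Right], L[Core], L[Leaf], [Right Core Leaf])
  take Right:  [Right Inner Mid Delta Beta Left object] + [Core Beta Leaf Left object] + [Leaf Left object] + [Right Core Leaf]
  take Inner:  [Inner Mid Delta Beta Left object] + [Core Beta Leaf Left object] + [Leaf Left object] + [Core Leaf]
  take Mid:  [Mid Delta Beta Left object] + [Core Beta Leaf Left object] + [Leaf Left object] + [Core Leaf]
  take Delta:  [Delta Beta Left object] + [Core Beta Leaf Left object] + [Leaf Left object] + [Core Leaf]
  take Core:  [Beta Left object] + [Core Beta Leaf Left object] + [Leaf Left object] + [Core Leaf]
  take Beta:  [Beta Left object] + [Beta Leaf Left object] + [Leaf Left object] + [Leaf]
  take Leaf:  [Left object] + [Leaf Left object] + [Leaf Left object] + [Leaf]
  take Left:  [Left object] + [Left object] + [Left object]
  take object:  [object] + [object] + [object]
MRO: Top Right Inner Mid Delta Core Beta Leaf Left object
setup is defined in: Delta, Leaf. First along the MRO is Delta.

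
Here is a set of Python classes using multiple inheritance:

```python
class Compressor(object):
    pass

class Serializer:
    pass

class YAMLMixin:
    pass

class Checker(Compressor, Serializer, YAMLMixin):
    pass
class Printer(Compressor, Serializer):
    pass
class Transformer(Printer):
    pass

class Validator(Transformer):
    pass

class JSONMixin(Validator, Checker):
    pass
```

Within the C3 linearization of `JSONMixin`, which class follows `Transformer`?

Printer

L[JSONMixin] = JSONMixin + merge(L[Validator], L[Checker], [Validator Checker])
  take Validator:  [Validator Transformer Printer Compressor Serializer object] + [Checker Compressor Serializer YAMLMixin object] + [Validator Checker]
  take Transformer:  [Transformer Printer Compressor Serializer object] + [Checker Compressor Serializer YAMLMixin object] + [Checker]
  take Printer:  [Printer Compressor Serializer object] + [Checker Compressor Serializer YAMLMixin object] + [Checker]
  take Checker:  [Compressor Serializer object] + [Checker Compressor Serializer YAMLMixin object] + [Checker]
  take Compressor:  [Compressor Serializer object] + [Compressor Serializer YAMLMixin object]
  take Serializer:  [Serializer object] + [Serializer YAMLMixin object]
  take YAMLMixin:  [object] + [YAMLMixin object]
  take object:  [object] + [object]
MRO: JSONMixin Validator Transformer Printer Checker Compressor Serializer YAMLMixin object
Transformer is at position 2; next is Printer.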